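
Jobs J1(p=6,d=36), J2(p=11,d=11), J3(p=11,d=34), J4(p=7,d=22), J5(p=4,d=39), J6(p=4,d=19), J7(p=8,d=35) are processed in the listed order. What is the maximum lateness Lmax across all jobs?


Lateness per job (L = C - d):
  J1: C=6, d=36, L=-30
  J2: C=17, d=11, L=6
  J3: C=28, d=34, L=-6
  J4: C=35, d=22, L=13
  J5: C=39, d=39, L=0
  J6: C=43, d=19, L=24
  J7: C=51, d=35, L=16
Lmax = max(-30, 6, -6, 13, 0, 24, 16)
= 24


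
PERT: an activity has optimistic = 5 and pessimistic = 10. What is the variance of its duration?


σ² = ((p - o) / 6)² = (p - o)² / 36
= (10 - 5)² / 36
= 5² / 36
= 25 / 36
= 0.6944


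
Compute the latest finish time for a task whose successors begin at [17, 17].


LF = min of all successor start times
Successors start at: [17, 17]
LF = min(17, 17)
= 17


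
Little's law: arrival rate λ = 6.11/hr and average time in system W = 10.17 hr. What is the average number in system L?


Little's law: L = λ × W
= 6.11 × 10.17
= 62.14


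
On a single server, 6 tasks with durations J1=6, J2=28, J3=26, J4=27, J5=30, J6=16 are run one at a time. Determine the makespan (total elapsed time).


Sequential makespan: sum all processing times
= 6 + 28 + 26 + 27 + 30 + 16
= 133 time units


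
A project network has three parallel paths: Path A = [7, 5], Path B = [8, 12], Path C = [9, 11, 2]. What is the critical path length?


Path A: 7 + 5 = 12
Path B: 8 + 12 = 20
Path C: 9 + 11 + 2 = 22
Critical path = longest = max(12, 20, 22)
= 22 (Path C)


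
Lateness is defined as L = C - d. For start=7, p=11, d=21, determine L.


Completion = 7 + 11 = 18
Lateness = C - d = 18 - 21
= -3


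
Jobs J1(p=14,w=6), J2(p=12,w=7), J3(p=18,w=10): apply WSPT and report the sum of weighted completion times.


WSPT order (by p/w): J2 → J3 → J1
  J2: C=12, w·C=7×12=84
  J3: C=30, w·C=10×30=300
  J1: C=44, w·C=6×44=264
Σ w·C = 648
= 648


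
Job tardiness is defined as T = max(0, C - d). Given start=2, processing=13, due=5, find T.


Completion = start + processing = 2 + 13 = 15
Tardiness = max(0, C - d) = max(0, 15 - 5)
= max(0, 10)
= 10


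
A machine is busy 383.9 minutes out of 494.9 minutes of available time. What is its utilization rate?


Utilization = busy / total × 100
= 383.9 / 494.9 × 100
= 77.6%


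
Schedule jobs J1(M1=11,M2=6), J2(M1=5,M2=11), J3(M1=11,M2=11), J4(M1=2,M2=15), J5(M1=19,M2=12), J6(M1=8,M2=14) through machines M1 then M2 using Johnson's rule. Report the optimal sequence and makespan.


Johnson's rule:
Group 1 (M1≤M2, sort by M1): ['J4', 'J2', 'J6', 'J3']
Group 2 (M1>M2, sort desc M2): ['J5', 'J1']
Sequence: J4 → J2 → J6 → J3 → J5 → J1
Makespan calculation:
  J4: M1 done=2, M2 done=17
  J2: M1 done=7, M2 done=28
  J6: M1 done=15, M2 done=42
  J3: M1 done=26, M2 done=53
  J5: M1 done=45, M2 done=65
  J1: M1 done=56, M2 done=71
= Sequence: J4 → J2 → J6 → J3 → J5 → J1, Makespan: 71


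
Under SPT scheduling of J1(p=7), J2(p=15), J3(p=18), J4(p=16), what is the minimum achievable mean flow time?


SPT order: J1 → J2 → J4 → J3
Completion times:
  J1: C=7
  J2: C=22
  J4: C=38
  J3: C=56
Sum = 123, n = 4
Mean flow = 123/4
= 30.75


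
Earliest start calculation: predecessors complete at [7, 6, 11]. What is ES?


ES = max of all predecessor completion times
Predecessors: [7, 6, 11]
ES = max(7, 6, 11)
= 11


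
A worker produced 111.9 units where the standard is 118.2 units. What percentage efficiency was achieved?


Efficiency = (actual / standard) × 100
= (111.9 / 118.2) × 100
= 94.7%


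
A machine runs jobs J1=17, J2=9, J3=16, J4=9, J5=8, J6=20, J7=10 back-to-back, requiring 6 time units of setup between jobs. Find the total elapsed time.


Makespan = Σ processing + (n-1) × setup
= (17 + 9 + 16 + 9 + 8 + 20 + 10) + (7-1)×6
= 89 + 36
= 125 time units


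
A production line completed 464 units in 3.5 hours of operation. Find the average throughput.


Throughput = units / time
= 464 / 3.5
= 132.6 units/hour


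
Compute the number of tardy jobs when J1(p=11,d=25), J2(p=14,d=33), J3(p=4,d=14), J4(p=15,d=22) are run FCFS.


Completion vs due date:
  J1: C=11, d=25 → on time
  J2: C=25, d=33 → on time
  J3: C=29, d=14 → TARDY
  J4: C=44, d=22 → TARDY
Tardy jobs: J3, J4
Count = 2


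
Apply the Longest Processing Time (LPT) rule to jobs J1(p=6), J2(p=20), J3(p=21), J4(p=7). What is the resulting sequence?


LPT: sort by longest processing time first
  J3: p=21
  J2: p=20
  J4: p=7
  J1: p=6
Order: J3 → J2 → J4 → J1


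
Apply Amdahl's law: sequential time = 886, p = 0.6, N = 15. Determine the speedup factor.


Amdahl's law: T_p = T × ((1-p) + p/N)
= 886 × ((1-0.6) + 0.6/15)
= 886 × (0.40 + 0.0400)
= 886 × 0.4400
= 389.84
Speedup = 886/389.84
= 2.27×


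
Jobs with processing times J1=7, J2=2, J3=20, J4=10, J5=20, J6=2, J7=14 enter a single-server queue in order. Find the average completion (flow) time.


Completion times:
  J1: completes at 7
  J2: completes at 9
  J3: completes at 29
  J4: completes at 39
  J5: completes at 59
  J6: completes at 61
  J7: completes at 75
Sum = 279
Average = 279/7
= 39.86


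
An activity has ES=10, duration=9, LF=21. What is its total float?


EF = ES + duration = 10 + 9 = 19
LS = LF - duration = 21 - 9 = 12
Total Float = LF - EF = 21 - 19
(or LS - ES = 12 - 10)
= 2


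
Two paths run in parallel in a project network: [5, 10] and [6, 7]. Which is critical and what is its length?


Path A: 5 + 10 = 15
Path B: 6 + 7 = 13
Critical path = longest = max(15, 13)
= 15 (Path A)


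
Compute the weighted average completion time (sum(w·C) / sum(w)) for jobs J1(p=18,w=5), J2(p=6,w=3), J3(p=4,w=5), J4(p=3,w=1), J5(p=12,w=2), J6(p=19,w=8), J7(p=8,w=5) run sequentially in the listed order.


Completion times:
  J1: C=18, w×C=5×18=90
  J2: C=24, w×C=3×24=72
  J3: C=28, w×C=5×28=140
  J4: C=31, w×C=1×31=31
  J5: C=43, w×C=2×43=86
  J6: C=62, w×C=8×62=496
  J7: C=70, w×C=5×70=350
Sum w×C = 1265
Sum w = 29
Weighted avg = 1265/29
= 43.62


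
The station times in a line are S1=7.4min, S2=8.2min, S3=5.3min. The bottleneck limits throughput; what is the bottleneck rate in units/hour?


Bottleneck = longest station time
Station times: [7.4, 8.2, 5.3]
Max = 8.2 min
Rate = 60 / 8.2
= 7.32 units/hour (bottleneck: 8.2min)


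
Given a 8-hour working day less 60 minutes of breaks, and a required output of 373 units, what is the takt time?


Available = 8×60 - 60 = 420 min
Takt time = 420 / 373
= 1.13 min/unit


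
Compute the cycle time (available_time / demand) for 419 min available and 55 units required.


Cycle time = available time / demand
= 419 / 55
= 7.62 min/unit


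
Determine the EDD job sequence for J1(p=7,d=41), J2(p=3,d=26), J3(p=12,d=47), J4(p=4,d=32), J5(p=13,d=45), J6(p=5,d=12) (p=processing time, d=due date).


EDD: sort by earliest due date
  J6: d=12, p=5
  J2: d=26, p=3
  J4: d=32, p=4
  J1: d=41, p=7
  J5: d=45, p=13
  J3: d=47, p=12
Order: J6 → J2 → J4 → J1 → J5 → J3


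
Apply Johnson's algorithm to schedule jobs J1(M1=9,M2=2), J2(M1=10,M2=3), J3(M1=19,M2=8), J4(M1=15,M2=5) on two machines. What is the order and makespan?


Johnson's rule:
Group 1 (M1≤M2, sort by M1): []
Group 2 (M1>M2, sort desc M2): ['J3', 'J4', 'J2', 'J1']
Sequence: J3 → J4 → J2 → J1
Makespan calculation:
  J3: M1 done=19, M2 done=27
  J4: M1 done=34, M2 done=39
  J2: M1 done=44, M2 done=47
  J1: M1 done=53, M2 done=55
= Sequence: J3 → J4 → J2 → J1, Makespan: 55


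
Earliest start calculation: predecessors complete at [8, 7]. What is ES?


ES = max of all predecessor completion times
Predecessors: [8, 7]
ES = max(8, 7)
= 8


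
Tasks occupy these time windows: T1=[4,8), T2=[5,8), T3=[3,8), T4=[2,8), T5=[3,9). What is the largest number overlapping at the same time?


Check each time point for overlaps:
  t=5: 5 tasks active (T1, T2, T3, T4, T5)
Max concurrent = 5


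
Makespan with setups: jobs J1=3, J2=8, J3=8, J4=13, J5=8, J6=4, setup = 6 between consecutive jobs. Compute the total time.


Makespan = Σ processing + (n-1) × setup
= (3 + 8 + 8 + 13 + 8 + 4) + (6-1)×6
= 44 + 30
= 74 time units


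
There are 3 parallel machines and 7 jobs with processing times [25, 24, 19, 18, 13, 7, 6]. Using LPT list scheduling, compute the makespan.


Jobs (LPT sorted): [25, 24, 19, 18, 13, 7, 6]
Machines: 3
  J=25 → Machine 1 (load: 0+25=25)
  J=24 → Machine 2 (load: 0+24=24)
  J=19 → Machine 3 (load: 0+19=19)
  J=18 → Machine 3 (load: 19+18=37)
  J=13 → Machine 2 (load: 24+13=37)
  J=7 → Machine 1 (load: 25+7=32)
  J=6 → Machine 1 (load: 32+6=38)
Machine loads: [38, 37, 37]
Makespan = max = 38 time units


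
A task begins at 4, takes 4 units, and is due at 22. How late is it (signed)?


Completion = 4 + 4 = 8
Lateness = C - d = 8 - 22
= -14


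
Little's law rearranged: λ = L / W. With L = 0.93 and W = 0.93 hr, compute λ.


Little's law: L = λW → λ = L / W
= 0.93 / 0.93
= 1.00 per hour


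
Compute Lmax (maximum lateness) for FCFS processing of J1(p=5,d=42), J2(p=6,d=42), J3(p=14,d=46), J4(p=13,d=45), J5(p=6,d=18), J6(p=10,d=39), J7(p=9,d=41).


Lateness per job (L = C - d):
  J1: C=5, d=42, L=-37
  J2: C=11, d=42, L=-31
  J3: C=25, d=46, L=-21
  J4: C=38, d=45, L=-7
  J5: C=44, d=18, L=26
  J6: C=54, d=39, L=15
  J7: C=63, d=41, L=22
Lmax = max(-37, -31, -21, -7, 26, 15, 22)
= 26


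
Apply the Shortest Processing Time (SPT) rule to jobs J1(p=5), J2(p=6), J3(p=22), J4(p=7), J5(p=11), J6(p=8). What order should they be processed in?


SPT: sort by shortest processing time
  J1: p=5
  J2: p=6
  J4: p=7
  J6: p=8
  J5: p=11
  J3: p=22
Order: J1 → J2 → J4 → J6 → J5 → J3


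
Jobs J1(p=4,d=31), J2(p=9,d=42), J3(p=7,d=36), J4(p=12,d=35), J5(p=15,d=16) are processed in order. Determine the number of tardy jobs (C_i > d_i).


Completion vs due date:
  J1: C=4, d=31 → on time
  J2: C=13, d=42 → on time
  J3: C=20, d=36 → on time
  J4: C=32, d=35 → on time
  J5: C=47, d=16 → TARDY
Tardy jobs: J5
Count = 1


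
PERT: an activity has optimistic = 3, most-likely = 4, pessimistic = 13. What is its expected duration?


te = (o + 4m + p) / 6
= (3 + 4×4 + 13) / 6
= (3 + 16 + 13) / 6
= 32 / 6
= 5.33


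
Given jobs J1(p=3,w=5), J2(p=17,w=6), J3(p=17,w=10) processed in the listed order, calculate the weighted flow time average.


Completion times:
  J1: C=3, w×C=5×3=15
  J2: C=20, w×C=6×20=120
  J3: C=37, w×C=10×37=370
Sum w×C = 505
Sum w = 21
Weighted avg = 505/21
= 24.05


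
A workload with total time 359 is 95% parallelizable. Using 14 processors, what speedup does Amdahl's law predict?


Amdahl's law: T_p = T × ((1-p) + p/N)
= 359 × ((1-0.95) + 0.95/14)
= 359 × (0.05 + 0.0679)
= 359 × 0.1179
= 42.31
Speedup = 359/42.31
= 8.48×


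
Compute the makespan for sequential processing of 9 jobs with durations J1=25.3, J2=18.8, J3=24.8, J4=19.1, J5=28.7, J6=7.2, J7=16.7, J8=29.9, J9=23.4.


Sequential makespan: sum all processing times
= 25.3 + 18.8 + 24.8 + 19.1 + 28.7 + 7.2 + 16.7 + 29.9 + 23.4
= 193.9 time units


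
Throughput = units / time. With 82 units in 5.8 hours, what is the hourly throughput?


Throughput = units / time
= 82 / 5.8
= 14.1 units/hour


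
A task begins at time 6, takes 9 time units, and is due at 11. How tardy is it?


Completion = start + processing = 6 + 9 = 15
Tardiness = max(0, C - d) = max(0, 15 - 11)
= max(0, 4)
= 4


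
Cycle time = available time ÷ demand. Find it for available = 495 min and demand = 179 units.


Cycle time = available time / demand
= 495 / 179
= 2.77 min/unit


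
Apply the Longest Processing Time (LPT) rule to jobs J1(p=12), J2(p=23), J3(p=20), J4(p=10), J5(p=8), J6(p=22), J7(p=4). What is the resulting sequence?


LPT: sort by longest processing time first
  J2: p=23
  J6: p=22
  J3: p=20
  J1: p=12
  J4: p=10
  J5: p=8
  J7: p=4
Order: J2 → J6 → J3 → J1 → J4 → J5 → J7


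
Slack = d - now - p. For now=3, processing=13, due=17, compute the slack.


Slack = due - current_time - processing
= 17 - 3 - 13
= 1


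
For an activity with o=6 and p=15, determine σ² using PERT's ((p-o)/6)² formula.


σ² = ((p - o) / 6)² = (p - o)² / 36
= (15 - 6)² / 36
= 9² / 36
= 81 / 36
= 2.2500


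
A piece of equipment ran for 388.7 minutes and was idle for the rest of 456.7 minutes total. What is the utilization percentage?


Utilization = busy / total × 100
= 388.7 / 456.7 × 100
= 85.1%


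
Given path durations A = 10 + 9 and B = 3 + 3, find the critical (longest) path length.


Path A: 10 + 9 = 19
Path B: 3 + 3 = 6
Critical path = longest = max(19, 6)
= 19 (Path A)


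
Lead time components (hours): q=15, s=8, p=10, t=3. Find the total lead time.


Lead time = queue + setup + processing + transit
= 15 + 8 + 10 + 3
= 36 hours


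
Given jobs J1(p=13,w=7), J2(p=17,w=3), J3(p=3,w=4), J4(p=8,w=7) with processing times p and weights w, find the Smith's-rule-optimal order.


WSPT (Smith's rule): sort by p/w ascending
  J3: p/w = 3/4 = 0.750
  J4: p/w = 8/7 = 1.143
  J1: p/w = 13/7 = 1.857
  J2: p/w = 17/3 = 5.667
Order: J3 → J4 → J1 → J2


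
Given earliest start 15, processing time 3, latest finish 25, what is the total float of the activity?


EF = ES + duration = 15 + 3 = 18
LS = LF - duration = 25 - 3 = 22
Total Float = LF - EF = 25 - 18
(or LS - ES = 22 - 15)
= 7


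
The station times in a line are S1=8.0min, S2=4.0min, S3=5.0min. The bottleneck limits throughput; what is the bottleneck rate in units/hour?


Bottleneck = longest station time
Station times: [8.0, 4.0, 5.0]
Max = 8.0 min
Rate = 60 / 8.0
= 7.50 units/hour (bottleneck: 8.0min)


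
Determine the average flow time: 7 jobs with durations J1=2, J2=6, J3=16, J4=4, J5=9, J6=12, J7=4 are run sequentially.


Completion times:
  J1: completes at 2
  J2: completes at 8
  J3: completes at 24
  J4: completes at 28
  J5: completes at 37
  J6: completes at 49
  J7: completes at 53
Sum = 201
Average = 201/7
= 28.71


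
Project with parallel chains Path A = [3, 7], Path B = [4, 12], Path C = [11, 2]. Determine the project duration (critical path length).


Path A: 3 + 7 = 10
Path B: 4 + 12 = 16
Path C: 11 + 2 = 13
Critical path = longest = max(10, 16, 13)
= 16 (Path B)


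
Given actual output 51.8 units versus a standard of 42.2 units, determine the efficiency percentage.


Efficiency = (actual / standard) × 100
= (51.8 / 42.2) × 100
= 122.7%


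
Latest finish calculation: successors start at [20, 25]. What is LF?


LF = min of all successor start times
Successors start at: [20, 25]
LF = min(20, 25)
= 20


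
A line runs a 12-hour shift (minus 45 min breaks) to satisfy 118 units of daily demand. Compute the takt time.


Available = 12×60 - 45 = 675 min
Takt time = 675 / 118
= 5.72 min/unit


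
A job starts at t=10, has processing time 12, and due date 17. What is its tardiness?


Completion = start + processing = 10 + 12 = 22
Tardiness = max(0, C - d) = max(0, 22 - 17)
= max(0, 5)
= 5


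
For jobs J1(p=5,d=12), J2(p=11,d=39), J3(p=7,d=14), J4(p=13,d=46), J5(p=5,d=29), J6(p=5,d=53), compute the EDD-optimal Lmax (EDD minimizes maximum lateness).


EDD order: J1 → J3 → J5 → J2 → J4 → J6
Completion and lateness:
  J1: C=5, d=12, L=5-12=-7
  J3: C=12, d=14, L=12-14=-2
  J5: C=17, d=29, L=17-29=-12
  J2: C=28, d=39, L=28-39=-11
  J4: C=41, d=46, L=41-46=-5
  J6: C=46, d=53, L=46-53=-7
Lmax = max(-7, -2, -12, -11, -5, -7)
= -2


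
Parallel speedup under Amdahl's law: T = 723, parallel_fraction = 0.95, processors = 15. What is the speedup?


Amdahl's law: T_p = T × ((1-p) + p/N)
= 723 × ((1-0.95) + 0.95/15)
= 723 × (0.05 + 0.0633)
= 723 × 0.1133
= 81.94
Speedup = 723/81.94
= 8.82×


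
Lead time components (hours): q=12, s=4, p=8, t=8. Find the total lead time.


Lead time = queue + setup + processing + transit
= 12 + 4 + 8 + 8
= 32 hours


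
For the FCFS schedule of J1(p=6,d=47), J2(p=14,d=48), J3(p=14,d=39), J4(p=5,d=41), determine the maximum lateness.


Lateness per job (L = C - d):
  J1: C=6, d=47, L=-41
  J2: C=20, d=48, L=-28
  J3: C=34, d=39, L=-5
  J4: C=39, d=41, L=-2
Lmax = max(-41, -28, -5, -2)
= -2


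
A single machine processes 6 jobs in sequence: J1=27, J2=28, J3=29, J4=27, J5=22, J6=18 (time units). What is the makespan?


Sequential makespan: sum all processing times
= 27 + 28 + 29 + 27 + 22 + 18
= 151 time units


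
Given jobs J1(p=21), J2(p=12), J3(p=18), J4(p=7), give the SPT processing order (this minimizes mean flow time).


SPT: sort by shortest processing time
  J4: p=7
  J2: p=12
  J3: p=18
  J1: p=21
Order: J4 → J2 → J3 → J1


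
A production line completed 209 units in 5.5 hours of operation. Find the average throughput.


Throughput = units / time
= 209 / 5.5
= 38.0 units/hour


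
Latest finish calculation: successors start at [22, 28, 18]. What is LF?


LF = min of all successor start times
Successors start at: [22, 28, 18]
LF = min(22, 28, 18)
= 18


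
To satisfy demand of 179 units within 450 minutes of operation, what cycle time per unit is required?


Cycle time = available time / demand
= 450 / 179
= 2.51 min/unit


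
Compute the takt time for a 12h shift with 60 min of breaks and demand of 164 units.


Available = 12×60 - 60 = 660 min
Takt time = 660 / 164
= 4.02 min/unit


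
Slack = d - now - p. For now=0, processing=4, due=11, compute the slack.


Slack = due - current_time - processing
= 11 - 0 - 4
= 7


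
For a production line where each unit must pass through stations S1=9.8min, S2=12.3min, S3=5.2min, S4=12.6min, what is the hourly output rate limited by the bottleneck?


Bottleneck = longest station time
Station times: [9.8, 12.3, 5.2, 12.6]
Max = 12.6 min
Rate = 60 / 12.6
= 4.76 units/hour (bottleneck: 12.6min)


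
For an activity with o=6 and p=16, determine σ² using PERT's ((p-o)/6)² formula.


σ² = ((p - o) / 6)² = (p - o)² / 36
= (16 - 6)² / 36
= 10² / 36
= 100 / 36
= 2.7778


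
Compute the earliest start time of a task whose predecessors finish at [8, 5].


ES = max of all predecessor completion times
Predecessors: [8, 5]
ES = max(8, 5)
= 8


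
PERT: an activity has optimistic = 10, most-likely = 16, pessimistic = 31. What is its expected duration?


te = (o + 4m + p) / 6
= (10 + 4×16 + 31) / 6
= (10 + 64 + 31) / 6
= 105 / 6
= 17.50


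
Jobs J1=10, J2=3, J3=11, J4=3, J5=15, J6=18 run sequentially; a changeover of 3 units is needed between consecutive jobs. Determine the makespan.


Makespan = Σ processing + (n-1) × setup
= (10 + 3 + 11 + 3 + 15 + 18) + (6-1)×3
= 60 + 15
= 75 time units


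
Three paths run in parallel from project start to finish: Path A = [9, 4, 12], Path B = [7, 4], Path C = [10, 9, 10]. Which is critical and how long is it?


Path A: 9 + 4 + 12 = 25
Path B: 7 + 4 = 11
Path C: 10 + 9 + 10 = 29
Critical path = longest = max(25, 11, 29)
= 29 (Path C)


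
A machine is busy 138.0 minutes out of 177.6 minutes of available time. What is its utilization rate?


Utilization = busy / total × 100
= 138.0 / 177.6 × 100
= 77.7%


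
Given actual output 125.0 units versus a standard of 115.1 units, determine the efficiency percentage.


Efficiency = (actual / standard) × 100
= (125.0 / 115.1) × 100
= 108.6%


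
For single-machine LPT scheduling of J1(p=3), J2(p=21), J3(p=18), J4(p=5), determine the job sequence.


LPT: sort by longest processing time first
  J2: p=21
  J3: p=18
  J4: p=5
  J1: p=3
Order: J2 → J3 → J4 → J1


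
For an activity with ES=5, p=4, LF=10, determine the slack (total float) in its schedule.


EF = ES + duration = 5 + 4 = 9
LS = LF - duration = 10 - 4 = 6
Total Float = LF - EF = 10 - 9
(or LS - ES = 6 - 5)
= 1


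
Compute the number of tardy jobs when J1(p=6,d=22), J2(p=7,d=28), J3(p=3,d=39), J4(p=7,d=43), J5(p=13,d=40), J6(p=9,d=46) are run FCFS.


Completion vs due date:
  J1: C=6, d=22 → on time
  J2: C=13, d=28 → on time
  J3: C=16, d=39 → on time
  J4: C=23, d=43 → on time
  J5: C=36, d=40 → on time
  J6: C=45, d=46 → on time
Tardy jobs: none
Count = 0


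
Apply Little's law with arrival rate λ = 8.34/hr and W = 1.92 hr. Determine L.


Little's law: L = λ × W
= 8.34 × 1.92
= 16.01


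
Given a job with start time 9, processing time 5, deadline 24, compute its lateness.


Completion = 9 + 5 = 14
Lateness = C - d = 14 - 24
= -10


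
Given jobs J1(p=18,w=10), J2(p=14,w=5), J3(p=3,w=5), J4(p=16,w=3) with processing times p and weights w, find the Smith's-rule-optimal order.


WSPT (Smith's rule): sort by p/w ascending
  J3: p/w = 3/5 = 0.600
  J1: p/w = 18/10 = 1.800
  J2: p/w = 14/5 = 2.800
  J4: p/w = 16/3 = 5.333
Order: J3 → J1 → J2 → J4


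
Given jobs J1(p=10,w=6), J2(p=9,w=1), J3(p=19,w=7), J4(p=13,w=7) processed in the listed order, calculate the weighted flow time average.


Completion times:
  J1: C=10, w×C=6×10=60
  J2: C=19, w×C=1×19=19
  J3: C=38, w×C=7×38=266
  J4: C=51, w×C=7×51=357
Sum w×C = 702
Sum w = 21
Weighted avg = 702/21
= 33.43


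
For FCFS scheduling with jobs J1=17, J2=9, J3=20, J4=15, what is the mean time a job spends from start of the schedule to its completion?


Completion times:
  J1: completes at 17
  J2: completes at 26
  J3: completes at 46
  J4: completes at 61
Sum = 150
Average = 150/4
= 37.50


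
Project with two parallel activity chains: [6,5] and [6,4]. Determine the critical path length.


Path A: 6 + 5 = 11
Path B: 6 + 4 = 10
Critical path = longest = max(11, 10)
= 11 (Path A)


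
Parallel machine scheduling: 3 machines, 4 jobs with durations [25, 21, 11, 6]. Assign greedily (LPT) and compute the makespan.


Jobs (LPT sorted): [25, 21, 11, 6]
Machines: 3
  J=25 → Machine 1 (load: 0+25=25)
  J=21 → Machine 2 (load: 0+21=21)
  J=11 → Machine 3 (load: 0+11=11)
  J=6 → Machine 3 (load: 11+6=17)
Machine loads: [25, 21, 17]
Makespan = max = 25 time units


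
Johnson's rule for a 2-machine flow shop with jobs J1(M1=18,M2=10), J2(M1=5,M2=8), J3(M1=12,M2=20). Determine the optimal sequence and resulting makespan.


Johnson's rule:
Group 1 (M1≤M2, sort by M1): ['J2', 'J3']
Group 2 (M1>M2, sort desc M2): ['J1']
Sequence: J2 → J3 → J1
Makespan calculation:
  J2: M1 done=5, M2 done=13
  J3: M1 done=17, M2 done=37
  J1: M1 done=35, M2 done=47
= Sequence: J2 → J3 → J1, Makespan: 47


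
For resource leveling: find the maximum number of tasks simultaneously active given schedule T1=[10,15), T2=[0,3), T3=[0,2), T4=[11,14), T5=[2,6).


Check each time point for overlaps:
  t=0: 2 tasks active (T2, T3)
Max concurrent = 2


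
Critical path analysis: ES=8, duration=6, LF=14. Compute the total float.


EF = ES + duration = 8 + 6 = 14
LS = LF - duration = 14 - 6 = 8
Total Float = LF - EF = 14 - 14
(or LS - ES = 8 - 8)
= 0


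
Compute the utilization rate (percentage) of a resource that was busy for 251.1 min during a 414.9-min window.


Utilization = busy / total × 100
= 251.1 / 414.9 × 100
= 60.5%


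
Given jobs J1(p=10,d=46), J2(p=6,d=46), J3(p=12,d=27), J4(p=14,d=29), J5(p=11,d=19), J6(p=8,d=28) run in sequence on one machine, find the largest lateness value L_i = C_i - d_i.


Lateness per job (L = C - d):
  J1: C=10, d=46, L=-36
  J2: C=16, d=46, L=-30
  J3: C=28, d=27, L=1
  J4: C=42, d=29, L=13
  J5: C=53, d=19, L=34
  J6: C=61, d=28, L=33
Lmax = max(-36, -30, 1, 13, 34, 33)
= 34


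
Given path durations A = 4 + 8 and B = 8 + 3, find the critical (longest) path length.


Path A: 4 + 8 = 12
Path B: 8 + 3 = 11
Critical path = longest = max(12, 11)
= 12 (Path A)


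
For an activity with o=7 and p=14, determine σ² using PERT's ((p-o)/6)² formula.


σ² = ((p - o) / 6)² = (p - o)² / 36
= (14 - 7)² / 36
= 7² / 36
= 49 / 36
= 1.3611


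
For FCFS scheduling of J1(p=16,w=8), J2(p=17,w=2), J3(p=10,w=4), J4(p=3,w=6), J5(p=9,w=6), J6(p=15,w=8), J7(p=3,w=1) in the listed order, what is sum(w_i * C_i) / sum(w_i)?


Completion times:
  J1: C=16, w×C=8×16=128
  J2: C=33, w×C=2×33=66
  J3: C=43, w×C=4×43=172
  J4: C=46, w×C=6×46=276
  J5: C=55, w×C=6×55=330
  J6: C=70, w×C=8×70=560
  J7: C=73, w×C=1×73=73
Sum w×C = 1605
Sum w = 35
Weighted avg = 1605/35
= 45.86


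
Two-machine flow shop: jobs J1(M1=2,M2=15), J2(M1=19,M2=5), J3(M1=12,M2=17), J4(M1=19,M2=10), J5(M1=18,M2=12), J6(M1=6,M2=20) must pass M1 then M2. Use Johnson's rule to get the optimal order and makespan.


Johnson's rule:
Group 1 (M1≤M2, sort by M1): ['J1', 'J6', 'J3']
Group 2 (M1>M2, sort desc M2): ['J5', 'J4', 'J2']
Sequence: J1 → J6 → J3 → J5 → J4 → J2
Makespan calculation:
  J1: M1 done=2, M2 done=17
  J6: M1 done=8, M2 done=37
  J3: M1 done=20, M2 done=54
  J5: M1 done=38, M2 done=66
  J4: M1 done=57, M2 done=76
  J2: M1 done=76, M2 done=81
= Sequence: J1 → J6 → J3 → J5 → J4 → J2, Makespan: 81


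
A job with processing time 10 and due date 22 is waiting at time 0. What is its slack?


Slack = due - current_time - processing
= 22 - 0 - 10
= 12


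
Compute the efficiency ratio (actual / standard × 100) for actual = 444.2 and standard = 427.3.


Efficiency = (actual / standard) × 100
= (444.2 / 427.3) × 100
= 104.0%


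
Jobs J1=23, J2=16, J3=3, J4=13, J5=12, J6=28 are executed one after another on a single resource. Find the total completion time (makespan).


Sequential makespan: sum all processing times
= 23 + 16 + 3 + 13 + 12 + 28
= 95 time units


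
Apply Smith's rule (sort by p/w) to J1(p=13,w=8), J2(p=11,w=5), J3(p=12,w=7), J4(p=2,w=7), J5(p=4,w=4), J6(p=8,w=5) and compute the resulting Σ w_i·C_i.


WSPT order (by p/w): J4 → J5 → J6 → J1 → J3 → J2
  J4: C=2, w·C=7×2=14
  J5: C=6, w·C=4×6=24
  J6: C=14, w·C=5×14=70
  J1: C=27, w·C=8×27=216
  J3: C=39, w·C=7×39=273
  J2: C=50, w·C=5×50=250
Σ w·C = 847
= 847


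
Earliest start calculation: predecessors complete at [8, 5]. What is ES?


ES = max of all predecessor completion times
Predecessors: [8, 5]
ES = max(8, 5)
= 8


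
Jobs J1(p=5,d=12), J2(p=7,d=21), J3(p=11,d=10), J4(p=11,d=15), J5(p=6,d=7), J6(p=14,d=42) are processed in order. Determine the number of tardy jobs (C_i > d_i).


Completion vs due date:
  J1: C=5, d=12 → on time
  J2: C=12, d=21 → on time
  J3: C=23, d=10 → TARDY
  J4: C=34, d=15 → TARDY
  J5: C=40, d=7 → TARDY
  J6: C=54, d=42 → TARDY
Tardy jobs: J3, J4, J5, J6
Count = 4


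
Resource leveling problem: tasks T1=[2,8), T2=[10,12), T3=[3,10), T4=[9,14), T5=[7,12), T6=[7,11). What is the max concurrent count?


Check each time point for overlaps:
  t=7: 4 tasks active (T1, T3, T5, T6)
Max concurrent = 4


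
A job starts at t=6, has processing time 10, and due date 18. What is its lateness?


Completion = 6 + 10 = 16
Lateness = C - d = 16 - 18
= -2


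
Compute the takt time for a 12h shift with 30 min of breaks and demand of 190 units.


Available = 12×60 - 30 = 690 min
Takt time = 690 / 190
= 3.63 min/unit


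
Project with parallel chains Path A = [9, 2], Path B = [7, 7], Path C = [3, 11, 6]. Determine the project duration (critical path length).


Path A: 9 + 2 = 11
Path B: 7 + 7 = 14
Path C: 3 + 11 + 6 = 20
Critical path = longest = max(11, 14, 20)
= 20 (Path C)


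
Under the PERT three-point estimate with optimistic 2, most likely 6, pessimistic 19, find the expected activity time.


te = (o + 4m + p) / 6
= (2 + 4×6 + 19) / 6
= (2 + 24 + 19) / 6
= 45 / 6
= 7.50


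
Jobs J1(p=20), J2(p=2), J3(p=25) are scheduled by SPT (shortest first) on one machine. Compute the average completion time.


SPT order: J2 → J1 → J3
Completion times:
  J2: C=2
  J1: C=22
  J3: C=47
Sum = 71, n = 3
Mean flow = 71/3
= 23.67


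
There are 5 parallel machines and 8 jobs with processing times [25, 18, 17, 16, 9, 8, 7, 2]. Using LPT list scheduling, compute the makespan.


Jobs (LPT sorted): [25, 18, 17, 16, 9, 8, 7, 2]
Machines: 5
  J=25 → Machine 1 (load: 0+25=25)
  J=18 → Machine 2 (load: 0+18=18)
  J=17 → Machine 3 (load: 0+17=17)
  J=16 → Machine 4 (load: 0+16=16)
  J=9 → Machine 5 (load: 0+9=9)
  J=8 → Machine 5 (load: 9+8=17)
  J=7 → Machine 4 (load: 16+7=23)
  J=2 → Machine 3 (load: 17+2=19)
Machine loads: [25, 18, 19, 23, 17]
Makespan = max = 25 time units


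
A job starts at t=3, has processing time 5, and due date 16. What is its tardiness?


Completion = start + processing = 3 + 5 = 8
Tardiness = max(0, C - d) = max(0, 8 - 16)
= max(0, -8)
= 0


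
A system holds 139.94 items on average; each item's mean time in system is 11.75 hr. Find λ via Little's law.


Little's law: L = λW → λ = L / W
= 139.94 / 11.75
= 11.91 per hour


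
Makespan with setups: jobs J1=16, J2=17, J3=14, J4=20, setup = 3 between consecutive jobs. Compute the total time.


Makespan = Σ processing + (n-1) × setup
= (16 + 17 + 14 + 20) + (4-1)×3
= 67 + 9
= 76 time units


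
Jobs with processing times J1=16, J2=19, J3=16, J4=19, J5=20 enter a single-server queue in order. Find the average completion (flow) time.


Completion times:
  J1: completes at 16
  J2: completes at 35
  J3: completes at 51
  J4: completes at 70
  J5: completes at 90
Sum = 262
Average = 262/5
= 52.40


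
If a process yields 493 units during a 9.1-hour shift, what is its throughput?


Throughput = units / time
= 493 / 9.1
= 54.2 units/hour


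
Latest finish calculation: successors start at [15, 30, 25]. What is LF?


LF = min of all successor start times
Successors start at: [15, 30, 25]
LF = min(15, 30, 25)
= 15


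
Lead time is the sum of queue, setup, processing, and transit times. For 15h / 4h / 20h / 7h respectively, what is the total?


Lead time = queue + setup + processing + transit
= 15 + 4 + 20 + 7
= 46 hours


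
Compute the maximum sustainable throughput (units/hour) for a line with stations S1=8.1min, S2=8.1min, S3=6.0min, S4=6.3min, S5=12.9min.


Bottleneck = longest station time
Station times: [8.1, 8.1, 6.0, 6.3, 12.9]
Max = 12.9 min
Rate = 60 / 12.9
= 4.65 units/hour (bottleneck: 12.9min)


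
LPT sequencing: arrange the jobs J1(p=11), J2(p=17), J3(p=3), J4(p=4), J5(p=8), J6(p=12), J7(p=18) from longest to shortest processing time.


LPT: sort by longest processing time first
  J7: p=18
  J2: p=17
  J6: p=12
  J1: p=11
  J5: p=8
  J4: p=4
  J3: p=3
Order: J7 → J2 → J6 → J1 → J5 → J4 → J3


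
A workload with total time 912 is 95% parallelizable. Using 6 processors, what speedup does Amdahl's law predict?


Amdahl's law: T_p = T × ((1-p) + p/N)
= 912 × ((1-0.95) + 0.95/6)
= 912 × (0.05 + 0.1583)
= 912 × 0.2083
= 190.00
Speedup = 912/190.00
= 4.80×


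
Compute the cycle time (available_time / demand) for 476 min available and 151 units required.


Cycle time = available time / demand
= 476 / 151
= 3.15 min/unit


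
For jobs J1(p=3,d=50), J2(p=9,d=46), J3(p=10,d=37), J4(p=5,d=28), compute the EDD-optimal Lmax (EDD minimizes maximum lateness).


EDD order: J4 → J3 → J2 → J1
Completion and lateness:
  J4: C=5, d=28, L=5-28=-23
  J3: C=15, d=37, L=15-37=-22
  J2: C=24, d=46, L=24-46=-22
  J1: C=27, d=50, L=27-50=-23
Lmax = max(-23, -22, -22, -23)
= -22


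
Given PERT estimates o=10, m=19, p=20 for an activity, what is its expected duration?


te = (o + 4m + p) / 6
= (10 + 4×19 + 20) / 6
= (10 + 76 + 20) / 6
= 106 / 6
= 17.67


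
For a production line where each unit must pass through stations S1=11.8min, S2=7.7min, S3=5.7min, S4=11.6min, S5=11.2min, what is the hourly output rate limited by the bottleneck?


Bottleneck = longest station time
Station times: [11.8, 7.7, 5.7, 11.6, 11.2]
Max = 11.8 min
Rate = 60 / 11.8
= 5.08 units/hour (bottleneck: 11.8min)


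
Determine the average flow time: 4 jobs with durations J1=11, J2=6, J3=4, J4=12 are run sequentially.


Completion times:
  J1: completes at 11
  J2: completes at 17
  J3: completes at 21
  J4: completes at 33
Sum = 82
Average = 82/4
= 20.50


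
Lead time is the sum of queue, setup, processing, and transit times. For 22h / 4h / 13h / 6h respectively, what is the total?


Lead time = queue + setup + processing + transit
= 22 + 4 + 13 + 6
= 45 hours


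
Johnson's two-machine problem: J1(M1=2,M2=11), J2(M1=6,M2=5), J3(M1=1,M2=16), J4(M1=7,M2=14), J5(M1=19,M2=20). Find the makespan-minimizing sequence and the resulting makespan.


Johnson's rule:
Group 1 (M1≤M2, sort by M1): ['J3', 'J1', 'J4', 'J5']
Group 2 (M1>M2, sort desc M2): ['J2']
Sequence: J3 → J1 → J4 → J5 → J2
Makespan calculation:
  J3: M1 done=1, M2 done=17
  J1: M1 done=3, M2 done=28
  J4: M1 done=10, M2 done=42
  J5: M1 done=29, M2 done=62
  J2: M1 done=35, M2 done=67
= Sequence: J3 → J1 → J4 → J5 → J2, Makespan: 67


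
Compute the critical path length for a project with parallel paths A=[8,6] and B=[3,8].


Path A: 8 + 6 = 14
Path B: 3 + 8 = 11
Critical path = longest = max(14, 11)
= 14 (Path A)


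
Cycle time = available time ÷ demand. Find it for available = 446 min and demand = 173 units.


Cycle time = available time / demand
= 446 / 173
= 2.58 min/unit


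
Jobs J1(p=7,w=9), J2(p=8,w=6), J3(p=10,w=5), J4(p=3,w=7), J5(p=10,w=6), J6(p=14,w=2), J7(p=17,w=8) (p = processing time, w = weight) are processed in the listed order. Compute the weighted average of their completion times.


Completion times:
  J1: C=7, w×C=9×7=63
  J2: C=15, w×C=6×15=90
  J3: C=25, w×C=5×25=125
  J4: C=28, w×C=7×28=196
  J5: C=38, w×C=6×38=228
  J6: C=52, w×C=2×52=104
  J7: C=69, w×C=8×69=552
Sum w×C = 1358
Sum w = 43
Weighted avg = 1358/43
= 31.58


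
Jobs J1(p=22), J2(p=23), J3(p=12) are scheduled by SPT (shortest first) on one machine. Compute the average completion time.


SPT order: J3 → J1 → J2
Completion times:
  J3: C=12
  J1: C=34
  J2: C=57
Sum = 103, n = 3
Mean flow = 103/3
= 34.33


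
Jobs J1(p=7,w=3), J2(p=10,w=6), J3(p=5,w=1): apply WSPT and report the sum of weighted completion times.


WSPT order (by p/w): J2 → J1 → J3
  J2: C=10, w·C=6×10=60
  J1: C=17, w·C=3×17=51
  J3: C=22, w·C=1×22=22
Σ w·C = 133
= 133


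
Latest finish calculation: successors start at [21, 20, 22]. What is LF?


LF = min of all successor start times
Successors start at: [21, 20, 22]
LF = min(21, 20, 22)
= 20


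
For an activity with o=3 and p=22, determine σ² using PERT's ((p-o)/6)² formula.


σ² = ((p - o) / 6)² = (p - o)² / 36
= (22 - 3)² / 36
= 19² / 36
= 361 / 36
= 10.0278


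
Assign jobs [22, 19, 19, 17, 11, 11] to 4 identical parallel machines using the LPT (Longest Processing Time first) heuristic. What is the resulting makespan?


Jobs (LPT sorted): [22, 19, 19, 17, 11, 11]
Machines: 4
  J=22 → Machine 1 (load: 0+22=22)
  J=19 → Machine 2 (load: 0+19=19)
  J=19 → Machine 3 (load: 0+19=19)
  J=17 → Machine 4 (load: 0+17=17)
  J=11 → Machine 4 (load: 17+11=28)
  J=11 → Machine 2 (load: 19+11=30)
Machine loads: [22, 30, 19, 28]
Makespan = max = 30 time units


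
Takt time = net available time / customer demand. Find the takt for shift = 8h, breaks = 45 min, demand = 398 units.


Available = 8×60 - 45 = 435 min
Takt time = 435 / 398
= 1.09 min/unit


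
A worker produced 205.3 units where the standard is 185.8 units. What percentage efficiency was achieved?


Efficiency = (actual / standard) × 100
= (205.3 / 185.8) × 100
= 110.5%


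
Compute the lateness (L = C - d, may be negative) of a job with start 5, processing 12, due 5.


Completion = 5 + 12 = 17
Lateness = C - d = 17 - 5
= 12


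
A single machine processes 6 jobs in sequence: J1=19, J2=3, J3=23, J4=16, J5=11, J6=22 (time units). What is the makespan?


Sequential makespan: sum all processing times
= 19 + 3 + 23 + 16 + 11 + 22
= 94 time units


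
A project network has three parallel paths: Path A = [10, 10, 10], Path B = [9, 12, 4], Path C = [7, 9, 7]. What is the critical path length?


Path A: 10 + 10 + 10 = 30
Path B: 9 + 12 + 4 = 25
Path C: 7 + 9 + 7 = 23
Critical path = longest = max(30, 25, 23)
= 30 (Path A)


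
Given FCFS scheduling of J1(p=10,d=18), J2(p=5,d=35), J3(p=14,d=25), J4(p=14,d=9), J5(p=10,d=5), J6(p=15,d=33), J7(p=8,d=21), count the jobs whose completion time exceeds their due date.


Completion vs due date:
  J1: C=10, d=18 → on time
  J2: C=15, d=35 → on time
  J3: C=29, d=25 → TARDY
  J4: C=43, d=9 → TARDY
  J5: C=53, d=5 → TARDY
  J6: C=68, d=33 → TARDY
  J7: C=76, d=21 → TARDY
Tardy jobs: J3, J4, J5, J6, J7
Count = 5


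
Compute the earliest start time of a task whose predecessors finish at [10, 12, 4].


ES = max of all predecessor completion times
Predecessors: [10, 12, 4]
ES = max(10, 12, 4)
= 12


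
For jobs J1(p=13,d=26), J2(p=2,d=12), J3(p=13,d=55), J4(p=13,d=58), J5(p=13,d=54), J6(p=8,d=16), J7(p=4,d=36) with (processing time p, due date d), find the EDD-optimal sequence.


EDD: sort by earliest due date
  J2: d=12, p=2
  J6: d=16, p=8
  J1: d=26, p=13
  J7: d=36, p=4
  J5: d=54, p=13
  J3: d=55, p=13
  J4: d=58, p=13
Order: J2 → J6 → J1 → J7 → J5 → J3 → J4


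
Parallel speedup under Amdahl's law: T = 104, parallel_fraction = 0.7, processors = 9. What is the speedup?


Amdahl's law: T_p = T × ((1-p) + p/N)
= 104 × ((1-0.7) + 0.7/9)
= 104 × (0.30 + 0.0778)
= 104 × 0.3778
= 39.29
Speedup = 104/39.29
= 2.65×


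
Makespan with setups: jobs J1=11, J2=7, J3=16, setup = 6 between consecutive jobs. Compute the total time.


Makespan = Σ processing + (n-1) × setup
= (11 + 7 + 16) + (3-1)×6
= 34 + 12
= 46 time units


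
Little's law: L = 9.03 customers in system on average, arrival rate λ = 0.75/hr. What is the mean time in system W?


Little's law: L = λW → W = L / λ
= 9.03 / 0.75
= 12.04 hours


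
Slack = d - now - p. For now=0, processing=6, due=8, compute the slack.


Slack = due - current_time - processing
= 8 - 0 - 6
= 2


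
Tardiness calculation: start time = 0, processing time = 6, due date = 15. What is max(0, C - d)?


Completion = start + processing = 0 + 6 = 6
Tardiness = max(0, C - d) = max(0, 6 - 15)
= max(0, -9)
= 0


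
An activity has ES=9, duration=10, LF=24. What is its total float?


EF = ES + duration = 9 + 10 = 19
LS = LF - duration = 24 - 10 = 14
Total Float = LF - EF = 24 - 19
(or LS - ES = 14 - 9)
= 5


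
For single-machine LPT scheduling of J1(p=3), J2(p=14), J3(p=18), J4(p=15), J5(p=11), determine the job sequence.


LPT: sort by longest processing time first
  J3: p=18
  J4: p=15
  J2: p=14
  J5: p=11
  J1: p=3
Order: J3 → J4 → J2 → J5 → J1


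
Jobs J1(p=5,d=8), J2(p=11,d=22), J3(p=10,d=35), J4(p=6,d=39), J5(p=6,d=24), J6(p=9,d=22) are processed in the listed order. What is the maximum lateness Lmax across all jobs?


Lateness per job (L = C - d):
  J1: C=5, d=8, L=-3
  J2: C=16, d=22, L=-6
  J3: C=26, d=35, L=-9
  J4: C=32, d=39, L=-7
  J5: C=38, d=24, L=14
  J6: C=47, d=22, L=25
Lmax = max(-3, -6, -9, -7, 14, 25)
= 25


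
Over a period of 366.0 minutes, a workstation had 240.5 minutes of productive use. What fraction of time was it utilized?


Utilization = busy / total × 100
= 240.5 / 366.0 × 100
= 65.7%


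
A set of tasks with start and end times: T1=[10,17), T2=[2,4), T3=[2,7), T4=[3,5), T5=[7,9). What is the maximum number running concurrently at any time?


Check each time point for overlaps:
  t=3: 3 tasks active (T2, T3, T4)
Max concurrent = 3


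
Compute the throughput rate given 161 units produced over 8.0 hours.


Throughput = units / time
= 161 / 8.0
= 20.1 units/hour
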